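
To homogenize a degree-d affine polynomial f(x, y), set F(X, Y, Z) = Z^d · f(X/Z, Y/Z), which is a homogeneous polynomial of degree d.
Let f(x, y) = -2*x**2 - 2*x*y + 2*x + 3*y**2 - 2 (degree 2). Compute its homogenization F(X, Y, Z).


F(X, Y, Z) = -2*X**2 - 2*X*Y + 2*X*Z + 3*Y**2 - 2*Z**2

deg(f) = 2.
Substitute x = X/Z, y = Y/Z into f, then multiply by Z^2.
  monomial -2·x^2·y^0 ↦ -2·X^2·Y^0·Z^0.
  monomial -2·x^1·y^1 ↦ -2·X^1·Y^1·Z^0.
  monomial 2·x^1·y^0 ↦ 2·X^1·Y^0·Z^1.
  monomial 3·x^0·y^2 ↦ 3·X^0·Y^2·Z^0.
  monomial -2·x^0·y^0 ↦ -2·X^0·Y^0·Z^2.
Collecting: F(X, Y, Z) = -2*X**2 - 2*X*Y + 2*X*Z + 3*Y**2 - 2*Z**2.


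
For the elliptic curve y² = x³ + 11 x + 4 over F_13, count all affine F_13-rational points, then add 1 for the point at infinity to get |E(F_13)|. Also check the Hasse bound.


Affine points = {(0, 2), (0, 11), (1, 4), (1, 9), (3, 5), (3, 8), (6, 0), (9, 0), (10, 3), (10, 10), (11, 0)}; affine count = 11; |E(F_13)| = 12.

Discriminant check: Δ ∝ 4a³ + 27b² = 4·11³ + 27·4² = 4·1331 + 27·16 ≡ 10 (mod 13). Nonzero ⇒ E is nonsingular.
For each x ∈ F_13, compute rhs = x³ + 11·x + 4 mod 13, then count y ∈ F_13 with y² ≡ rhs.
  x = 0: rhs = 4, matching y values: 2, 11 (2 points).
  x = 1: rhs = 3, matching y values: 4, 9 (2 points).
  x = 2: rhs = 8, matching y values: none (0 points).
  x = 3: rhs = 12, matching y values: 5, 8 (2 points).
  x = 4: rhs = 8, matching y values: none (0 points).
  x = 5: rhs = 2, matching y values: none (0 points).
  x = 6: rhs = 0, matching y values: 0 (1 points).
  x = 7: rhs = 8, matching y values: none (0 points).
  x = 8: rhs = 6, matching y values: none (0 points).
  x = 9: rhs = 0, matching y values: 0 (1 points).
  x = 10: rhs = 9, matching y values: 3, 10 (2 points).
  x = 11: rhs = 0, matching y values: 0 (1 points).
  x = 12: rhs = 5, matching y values: none (0 points).
Total affine count: 11.
Full point count |E(F_13)| = 11 + 1 = 12.
Hasse bound: |12 − (13+1)| = |-2| = 2 ≤ 2√13 ≈ 7.2111 ✓.


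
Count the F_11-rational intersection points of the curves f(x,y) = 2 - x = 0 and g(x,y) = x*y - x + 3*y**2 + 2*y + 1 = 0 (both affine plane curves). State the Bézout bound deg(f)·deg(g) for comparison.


Common zeros: ∅; count = 0; Bézout bound = 2.

deg(f) = 1, deg(g) = 2, so Bézout bound = 2.
Scan x ∈ F_11. For each x, list the y ∈ F_11 with f(x, y) ≡ 0 and those with g(x, y) ≡ 0 (mod 11); the common zeros in that column are the intersection.
  x = 0: f ≡ 0 at y ∈ ∅; g ≡ 0 at y ∈ {6, 8}; common: ∅.
  x = 1: f ≡ 0 at y ∈ ∅; g ≡ 0 at y ∈ {0, 10}; common: ∅.
  x = 2: f ≡ 0 at y ∈ {0, 1, 2, 3, 4, 5, 6, 7, 8, 9, 10}; g ≡ 0 at y ∈ ∅; common: ∅.
  x = 3: f ≡ 0 at y ∈ ∅; g ≡ 0 at y ∈ {4, 9}; common: ∅.
  x = 4: f ≡ 0 at y ∈ ∅; g ≡ 0 at y ∈ ∅; common: ∅.
  x = 5: f ≡ 0 at y ∈ ∅; g ≡ 0 at y ∈ {2, 3}; common: ∅.
  x = 6: f ≡ 0 at y ∈ ∅; g ≡ 0 at y ∈ {5, 7}; common: ∅.
  x = 7: f ≡ 0 at y ∈ ∅; g ≡ 0 at y ∈ ∅; common: ∅.
  x = 8: f ≡ 0 at y ∈ ∅; g ≡ 0 at y ∈ ∅; common: ∅.
  x = 9: f ≡ 0 at y ∈ ∅; g ≡ 0 at y ∈ ∅; common: ∅.
  x = 10: f ≡ 0 at y ∈ ∅; g ≡ 0 at y ∈ ∅; common: ∅.
Collecting: common zeros = ∅, so the count is 0.
Comparison with the Bézout bound: 0 ≤ 2 = deg(f)·deg(g), as expected for curves with no common component (the affine F_11-count falls short of the bound because intersections may lie at infinity, over extension fields, or carry multiplicity).


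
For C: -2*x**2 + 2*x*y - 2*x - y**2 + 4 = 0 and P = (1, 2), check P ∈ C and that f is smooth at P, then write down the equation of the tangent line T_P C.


Tangent line at P: -2*x - 2*y + 6 = 0.

Step 1: f(1, 2) = 0, so P lies on C.
Step 2: partial derivatives
  f_x(x, y) = -4*x + 2*y - 2, f_y(x, y) = 2*x - 2*y.
  f_x(P) = -2, f_y(P) = -2 (gradient nonzero, so P is smooth).
Step 3: tangent line at P: -2·(x − 1) + -2·(y − 2) = 0.
Expanding: -2*x - 2*y + 6 = 0.


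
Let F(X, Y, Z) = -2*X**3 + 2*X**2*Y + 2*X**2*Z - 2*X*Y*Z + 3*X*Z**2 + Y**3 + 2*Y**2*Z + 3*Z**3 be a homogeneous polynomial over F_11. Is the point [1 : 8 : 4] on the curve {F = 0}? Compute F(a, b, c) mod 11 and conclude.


F(1,8,4) ≡ 1 (mod 11); P is NOT on the curve.

Evaluate F(1, 8, 4) term-by-term (mod 11).
  -2*X**3 ↦ -2·1·1·1 = -2
  2*X**2*Y ↦ 2·1·8·1 = 16
  2*X**2*Z ↦ 2·1·1·4 = 8
  -2*X*Y*Z ↦ -2·1·8·4 = -64
  3*X*Z**2 ↦ 3·1·1·16 = 48
  Y**3 ↦ 1·1·512·1 = 512
  2*Y**2*Z ↦ 2·1·64·4 = 512
  3*Z**3 ↦ 3·1·1·64 = 192
Sum: F(1, 8, 4) = (-2) + (16) + (8) + (-64) + (48) + (512) + (512) + (192) = 1222.
Reducing mod 11: 1222 ≡ 1 (mod 11).
Since F(a, b, c) ≡ 1 ≠ 0 (mod 11), P does NOT lie on the curve.


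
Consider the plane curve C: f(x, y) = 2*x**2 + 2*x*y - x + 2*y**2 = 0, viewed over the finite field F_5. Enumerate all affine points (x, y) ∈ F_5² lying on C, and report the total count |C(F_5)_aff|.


Affine F_5-points: {(0, 0), (1, 1), (1, 3), (3, 0), (3, 2), (4, 3)}; count = 6.

For each of the 25 pairs (x, y) ∈ F_5², evaluate f(x, y) mod 5. Record the zeros.
  x = 0: [0↦0, 1↦2, 2↦3, 3↦3, 4↦2]  zeros at y ∈ {0}
  x = 1: [0↦1, 1↦0, 2↦3, 3↦0, 4↦1]  zeros at y ∈ {1, 3}
  x = 2: [0↦1, 1↦2, 2↦2, 3↦1, 4↦4]  zeros at y ∈ ∅
  x = 3: [0↦0, 1↦3, 2↦0, 3↦1, 4↦1]  zeros at y ∈ {0, 2}
  x = 4: [0↦3, 1↦3, 2↦2, 3↦0, 4↦2]  zeros at y ∈ {3}
Collecting zeros: affine points = {(0, 0), (1, 1), (1, 3), (3, 0), (3, 2), (4, 3)}.
Total count |C(F_5)_aff| = 6.


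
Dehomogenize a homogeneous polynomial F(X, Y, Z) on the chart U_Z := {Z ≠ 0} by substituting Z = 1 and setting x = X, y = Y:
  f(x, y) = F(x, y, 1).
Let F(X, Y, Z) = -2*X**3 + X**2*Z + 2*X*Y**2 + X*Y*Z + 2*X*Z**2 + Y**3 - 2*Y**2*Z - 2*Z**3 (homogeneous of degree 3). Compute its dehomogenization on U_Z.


f(x, y) = -2*x**3 + x**2 + 2*x*y**2 + x*y + 2*x + y**3 - 2*y**2 - 2

On U_Z we set Z = 1. Each monomial c·X^i·Y^j·Z^k in F becomes c·x^i·y^j·1^k = c·x^i·y^j.
Substituting Z = 1: F(X, Y, 1) = -2*x**3 + x**2 + 2*x*y**2 + x*y + 2*x + y**3 - 2*y**2 - 2.
Note: deg(f) ≤ deg(F) = 3; strict inequality happens when F is divisible by Z (lost terms).


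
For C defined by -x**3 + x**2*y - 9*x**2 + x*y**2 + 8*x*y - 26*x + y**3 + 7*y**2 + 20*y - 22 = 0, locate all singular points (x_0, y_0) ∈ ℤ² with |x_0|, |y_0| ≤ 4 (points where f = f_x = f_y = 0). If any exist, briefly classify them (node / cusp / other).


Singular points: {(-3, -1)}; classification: node.

Compute partial derivatives:
  f_x = -3*x**2 + 2*x*y - 18*x + y**2 + 8*y - 26.
  f_y = x**2 + 2*x*y + 8*x + 3*y**2 + 14*y + 20.
Scan x_0 ∈ {−4, ..., 4}. For each x_0, f_y(x_0, y) is a polynomial in y; find its integer roots y ∈ {−4, ..., 4}, then test f_x and f at those candidates.
  x = -4: f_y(-4, y) = 3*y**2 + 6*y + 4; no integer root y with |y| ≤ 4.
  x = -3: f_y(-3, y) = 3*y**2 + 8*y + 5; vanishes at y ∈ {-1}. (-3, -1): f_x = 0, f = 0 — SINGULAR.
  x = -2: f_y(-2, y) = 3*y**2 + 10*y + 8; vanishes at y ∈ {-2}. (-2, -2): f_x = -6 ≠ 0.
  x = -1: f_y(-1, y) = 3*y**2 + 12*y + 13; no integer root y with |y| ≤ 4.
  x = 0: f_y(0, y) = 3*y**2 + 14*y + 20; no integer root y with |y| ≤ 4.
  x = 1: f_y(1, y) = 3*y**2 + 16*y + 29; no integer root y with |y| ≤ 4.
  x = 2: f_y(2, y) = 3*y**2 + 18*y + 40; no integer root y with |y| ≤ 4.
  x = 3: f_y(3, y) = 3*y**2 + 20*y + 53; no integer root y with |y| ≤ 4.
  x = 4: f_y(4, y) = 3*y**2 + 22*y + 68; no integer root y with |y| ≤ 4.
Only singular point on the grid: (-3, -1).
Classify: substitute x = -3 + u, y = -1 + v and expand: f = -u**3 + u**2*v - u**2 + u*v**2 + v**3 + v**2.
No constant or linear terms (consistent with a singular point). Quadratic part: -u**2 + v**2. Cubic part: -u**3 + u**2*v + u*v**2 + v**3.
The quadratic part v**2 - u**2 = (v − u)(v + u) splits into two distinct linear factors, so there are two distinct tangent lines y − -1 = ±(x − -3) — this is a node (ordinary double point).
Classification: node.


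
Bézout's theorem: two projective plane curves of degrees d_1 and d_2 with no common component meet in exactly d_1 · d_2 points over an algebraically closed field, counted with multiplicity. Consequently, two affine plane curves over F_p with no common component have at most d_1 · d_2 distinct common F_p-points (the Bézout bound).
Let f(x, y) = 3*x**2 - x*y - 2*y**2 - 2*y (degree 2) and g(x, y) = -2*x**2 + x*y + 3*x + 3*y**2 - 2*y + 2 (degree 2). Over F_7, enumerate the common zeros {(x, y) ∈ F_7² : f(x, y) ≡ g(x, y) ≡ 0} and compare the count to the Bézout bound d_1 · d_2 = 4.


Common zeros: {(0, 6)}; count = 1; Bézout bound = 4.

deg(f) = 2, deg(g) = 2, so Bézout bound = 4.
Scan x ∈ F_7. For each x, list the y ∈ F_7 with f(x, y) ≡ 0 and those with g(x, y) ≡ 0 (mod 7); the common zeros in that column are the intersection.
  x = 0: f ≡ 0 at y ∈ {0, 6}; g ≡ 0 at y ∈ {4, 6}; common: {6}.
  x = 1: f ≡ 0 at y ∈ ∅; g ≡ 0 at y ∈ {6}; common: ∅.
  x = 2: f ≡ 0 at y ∈ {6}; g ≡ 0 at y ∈ {0}; common: ∅.
  x = 3: f ≡ 0 at y ∈ ∅; g ≡ 0 at y ∈ {0, 2}; common: ∅.
  x = 4: f ≡ 0 at y ∈ {2}; g ≡ 0 at y ∈ ∅; common: ∅.
  x = 5: f ≡ 0 at y ∈ ∅; g ≡ 0 at y ∈ ∅; common: ∅.
  x = 6: f ≡ 0 at y ∈ {1, 2}; g ≡ 0 at y ∈ ∅; common: ∅.
Collecting: common zeros = {(0, 6)}, so the count is 1.
Comparison with the Bézout bound: 1 ≤ 4 = deg(f)·deg(g), as expected for curves with no common component (the affine F_7-count falls short of the bound because intersections may lie at infinity, over extension fields, or carry multiplicity).


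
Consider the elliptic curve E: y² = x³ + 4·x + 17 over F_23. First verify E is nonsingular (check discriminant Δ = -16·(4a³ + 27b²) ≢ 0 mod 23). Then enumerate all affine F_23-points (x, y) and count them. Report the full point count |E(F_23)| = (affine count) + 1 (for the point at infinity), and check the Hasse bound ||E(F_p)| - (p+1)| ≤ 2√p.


Affine points = {(5, 1), (5, 22), (6, 2), (6, 21), (8, 3), (8, 20), (9, 0), (11, 9), (11, 14), (13, 9), (13, 14), (15, 5), (15, 18), (19, 11), (19, 12), (20, 1), (20, 22), (21, 1), (21, 22), (22, 9), (22, 14)}; affine count = 21; |E(F_23)| = 22.

Discriminant check: Δ ∝ 4a³ + 27b² = 4·4³ + 27·17² = 4·64 + 27·289 ≡ 9 (mod 23). Nonzero ⇒ E is nonsingular.
For each x ∈ F_23, compute rhs = x³ + 4·x + 17 mod 23, then count y ∈ F_23 with y² ≡ rhs.
  x = 0: rhs = 17, matching y values: none (0 points).
  x = 1: rhs = 22, matching y values: none (0 points).
  x = 2: rhs = 10, matching y values: none (0 points).
  x = 3: rhs = 10, matching y values: none (0 points).
  x = 4: rhs = 5, matching y values: none (0 points).
  x = 5: rhs = 1, matching y values: 1, 22 (2 points).
  x = 6: rhs = 4, matching y values: 2, 21 (2 points).
  x = 7: rhs = 20, matching y values: none (0 points).
  x = 8: rhs = 9, matching y values: 3, 20 (2 points).
  x = 9: rhs = 0, matching y values: 0 (1 points).
  x = 10: rhs = 22, matching y values: none (0 points).
  x = 11: rhs = 12, matching y values: 9, 14 (2 points).
  x = 12: rhs = 22, matching y values: none (0 points).
  x = 13: rhs = 12, matching y values: 9, 14 (2 points).
  x = 14: rhs = 11, matching y values: none (0 points).
  x = 15: rhs = 2, matching y values: 5, 18 (2 points).
  x = 16: rhs = 14, matching y values: none (0 points).
  x = 17: rhs = 7, matching y values: none (0 points).
  x = 18: rhs = 10, matching y values: none (0 points).
  x = 19: rhs = 6, matching y values: 11, 12 (2 points).
  x = 20: rhs = 1, matching y values: 1, 22 (2 points).
  x = 21: rhs = 1, matching y values: 1, 22 (2 points).
  x = 22: rhs = 12, matching y values: 9, 14 (2 points).
Total affine count: 21.
Full point count |E(F_23)| = 21 + 1 = 22.
Hasse bound: |22 − (23+1)| = |-2| = 2 ≤ 2√23 ≈ 9.5917 ✓.


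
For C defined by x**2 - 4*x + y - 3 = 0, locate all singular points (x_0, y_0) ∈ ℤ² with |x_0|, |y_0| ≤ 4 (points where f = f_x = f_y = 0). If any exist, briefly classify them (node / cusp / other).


No singular points in the scanned grid; C is smooth there.

Compute partial derivatives:
  f_x = 2*x - 4.
  f_y = 1.
f_y = 1 is a nonzero constant, so f_y never vanishes: no point (x, y) can satisfy f = f_x = f_y = 0. In particular no (x, y) ∈ {−4, ..., 4}² is singular; the curve is smooth.


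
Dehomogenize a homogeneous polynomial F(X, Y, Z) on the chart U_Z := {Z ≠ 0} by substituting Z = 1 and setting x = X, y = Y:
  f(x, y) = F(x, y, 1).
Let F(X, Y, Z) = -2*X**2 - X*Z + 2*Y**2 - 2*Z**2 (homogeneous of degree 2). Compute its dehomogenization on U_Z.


f(x, y) = -2*x**2 - x + 2*y**2 - 2

On U_Z we set Z = 1. Each monomial c·X^i·Y^j·Z^k in F becomes c·x^i·y^j·1^k = c·x^i·y^j.
Substituting Z = 1: F(X, Y, 1) = -2*x**2 - x + 2*y**2 - 2.
Note: deg(f) ≤ deg(F) = 2; strict inequality happens when F is divisible by Z (lost terms).


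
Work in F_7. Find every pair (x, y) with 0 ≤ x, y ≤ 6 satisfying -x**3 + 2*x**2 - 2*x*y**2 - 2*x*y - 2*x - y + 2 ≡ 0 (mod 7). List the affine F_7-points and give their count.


Affine F_7-points: {(0, 2), (2, 2), (5, 4), (6, 0), (6, 3)}; count = 5.

For each of the 49 pairs (x, y) ∈ F_7², evaluate f(x, y) mod 7. Record the zeros.
  x = 0: [0↦2, 1↦1, 2↦0, 3↦6, 4↦5, 5↦4, 6↦3]  zeros at y ∈ {2}
  x = 1: [0↦1, 1↦3, 2↦1, 3↦2, 4↦6, 5↦6, 6↦2]  zeros at y ∈ ∅
  x = 2: [0↦5, 1↦3, 2↦0, 3↦3, 4↦5, 5↦6, 6↦6]  zeros at y ∈ {2}
  x = 3: [0↦1, 1↦2, 2↦5, 3↦3, 4↦3, 5↦5, 6↦2]  zeros at y ∈ ∅
  x = 4: [0↦4, 1↦1, 2↦3, 3↦3, 4↦1, 5↦4, 6↦5]  zeros at y ∈ ∅
  x = 5: [0↦1, 1↦1, 2↦2, 3↦4, 4↦0, 5↦4, 6↦2]  zeros at y ∈ {4}
  x = 6: [0↦0, 1↦3, 2↦3, 3↦0, 4↦1, 5↦6, 6↦1]  zeros at y ∈ {0, 3}
Collecting zeros: affine points = {(0, 2), (2, 2), (5, 4), (6, 0), (6, 3)}.
Total count |C(F_7)_aff| = 5.


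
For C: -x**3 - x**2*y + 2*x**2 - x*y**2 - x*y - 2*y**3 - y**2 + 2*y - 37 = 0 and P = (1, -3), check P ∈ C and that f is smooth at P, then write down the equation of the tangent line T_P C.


Tangent line at P: x - 42*y - 127 = 0.

Step 1: f(1, -3) = 0, so P lies on C.
Step 2: partial derivatives
  f_x(x, y) = -3*x**2 - 2*x*y + 4*x - y**2 - y, f_y(x, y) = -x**2 - 2*x*y - x - 6*y**2 - 2*y + 2.
  f_x(P) = 1, f_y(P) = -42 (gradient nonzero, so P is smooth).
Step 3: tangent line at P: 1·(x − 1) + -42·(y − -3) = 0.
Expanding: x - 42*y - 127 = 0.


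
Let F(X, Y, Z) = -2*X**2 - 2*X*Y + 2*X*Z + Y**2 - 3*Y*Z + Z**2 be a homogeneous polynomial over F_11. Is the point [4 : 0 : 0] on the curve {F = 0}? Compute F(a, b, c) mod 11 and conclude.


F(4,0,0) ≡ 1 (mod 11); P is NOT on the curve.

Evaluate F(4, 0, 0) term-by-term (mod 11).
  -2*X**2 ↦ -2·16·1·1 = -32
  -2*X*Y ↦ -2·4·0·1 = 0
  2*X*Z ↦ 2·4·1·0 = 0
  Y**2 ↦ 1·1·0·1 = 0
  -3*Y*Z ↦ -3·1·0·0 = 0
  Z**2 ↦ 1·1·1·0 = 0
Sum: F(4, 0, 0) = (-32) + (0) + (0) + (0) + (0) + (0) = -32.
Reducing mod 11: -32 ≡ 1 (mod 11).
Since F(a, b, c) ≡ 1 ≠ 0 (mod 11), P does NOT lie on the curve.


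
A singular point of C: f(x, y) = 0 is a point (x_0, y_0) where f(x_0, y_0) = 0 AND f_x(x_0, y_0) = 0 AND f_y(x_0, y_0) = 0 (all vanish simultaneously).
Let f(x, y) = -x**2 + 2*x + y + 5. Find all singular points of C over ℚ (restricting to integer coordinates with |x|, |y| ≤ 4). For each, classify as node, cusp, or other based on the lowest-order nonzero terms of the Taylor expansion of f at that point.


No singular points in the scanned grid; C is smooth there.

Compute partial derivatives:
  f_x = 2 - 2*x.
  f_y = 1.
f_y = 1 is a nonzero constant, so f_y never vanishes: no point (x, y) can satisfy f = f_x = f_y = 0. In particular no (x, y) ∈ {−4, ..., 4}² is singular; the curve is smooth.


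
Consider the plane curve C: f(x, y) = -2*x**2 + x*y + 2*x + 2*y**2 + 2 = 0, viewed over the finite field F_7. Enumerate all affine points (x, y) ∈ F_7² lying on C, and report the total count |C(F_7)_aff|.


Affine F_7-points: {(5, 4)}; count = 1.

For each of the 49 pairs (x, y) ∈ F_7², evaluate f(x, y) mod 7. Record the zeros.
  x = 0: [0↦2, 1↦4, 2↦3, 3↦6, 4↦6, 5↦3, 6↦4]  zeros at y ∈ ∅
  x = 1: [0↦2, 1↦5, 2↦5, 3↦2, 4↦3, 5↦1, 6↦3]  zeros at y ∈ ∅
  x = 2: [0↦5, 1↦2, 2↦3, 3↦1, 4↦3, 5↦2, 6↦5]  zeros at y ∈ ∅
  x = 3: [0↦4, 1↦2, 2↦4, 3↦3, 4↦6, 5↦6, 6↦3]  zeros at y ∈ ∅
  x = 4: [0↦6, 1↦5, 2↦1, 3↦1, 4↦5, 5↦6, 6↦4]  zeros at y ∈ ∅
  x = 5: [0↦4, 1↦4, 2↦1, 3↦2, 4↦0, 5↦2, 6↦1]  zeros at y ∈ {4}
  x = 6: [0↦5, 1↦6, 2↦4, 3↦6, 4↦5, 5↦1, 6↦1]  zeros at y ∈ ∅
Collecting zeros: affine points = {(5, 4)}.
Total count |C(F_7)_aff| = 1.


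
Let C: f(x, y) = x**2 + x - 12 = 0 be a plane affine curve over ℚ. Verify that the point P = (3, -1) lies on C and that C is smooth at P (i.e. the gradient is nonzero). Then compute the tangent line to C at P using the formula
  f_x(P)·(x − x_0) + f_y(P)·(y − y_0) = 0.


Tangent line at P: 7*x - 21 = 0.

Step 1: f(3, -1) = 0, so P lies on C.
Step 2: partial derivatives
  f_x(x, y) = 2*x + 1, f_y(x, y) = 0.
  f_x(P) = 7, f_y(P) = 0 (gradient nonzero, so P is smooth).
Step 3: tangent line at P: 7·(x − 3) + 0·(y − -1) = 0.
Expanding: 7*x - 21 = 0.


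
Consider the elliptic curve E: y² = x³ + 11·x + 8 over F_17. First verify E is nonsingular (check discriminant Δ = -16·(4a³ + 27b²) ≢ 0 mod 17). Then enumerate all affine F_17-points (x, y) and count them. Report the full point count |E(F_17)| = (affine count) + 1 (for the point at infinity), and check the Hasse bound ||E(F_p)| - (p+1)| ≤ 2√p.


Affine points = {(0, 5), (0, 12), (2, 2), (2, 15), (3, 0), (5, 1), (5, 16), (6, 1), (6, 16), (8, 8), (8, 9), (10, 8), (10, 9), (11, 7), (11, 10), (12, 7), (12, 10), (13, 6), (13, 11), (14, 4), (14, 13), (16, 8), (16, 9)}; affine count = 23; |E(F_17)| = 24.

Discriminant check: Δ ∝ 4a³ + 27b² = 4·11³ + 27·8² = 4·1331 + 27·64 ≡ 14 (mod 17). Nonzero ⇒ E is nonsingular.
For each x ∈ F_17, compute rhs = x³ + 11·x + 8 mod 17, then count y ∈ F_17 with y² ≡ rhs.
  x = 0: rhs = 8, matching y values: 5, 12 (2 points).
  x = 1: rhs = 3, matching y values: none (0 points).
  x = 2: rhs = 4, matching y values: 2, 15 (2 points).
  x = 3: rhs = 0, matching y values: 0 (1 points).
  x = 4: rhs = 14, matching y values: none (0 points).
  x = 5: rhs = 1, matching y values: 1, 16 (2 points).
  x = 6: rhs = 1, matching y values: 1, 16 (2 points).
  x = 7: rhs = 3, matching y values: none (0 points).
  x = 8: rhs = 13, matching y values: 8, 9 (2 points).
  x = 9: rhs = 3, matching y values: none (0 points).
  x = 10: rhs = 13, matching y values: 8, 9 (2 points).
  x = 11: rhs = 15, matching y values: 7, 10 (2 points).
  x = 12: rhs = 15, matching y values: 7, 10 (2 points).
  x = 13: rhs = 2, matching y values: 6, 11 (2 points).
  x = 14: rhs = 16, matching y values: 4, 13 (2 points).
  x = 15: rhs = 12, matching y values: none (0 points).
  x = 16: rhs = 13, matching y values: 8, 9 (2 points).
Total affine count: 23.
Full point count |E(F_17)| = 23 + 1 = 24.
Hasse bound: |24 − (17+1)| = |6| = 6 ≤ 2√17 ≈ 8.2462 ✓.


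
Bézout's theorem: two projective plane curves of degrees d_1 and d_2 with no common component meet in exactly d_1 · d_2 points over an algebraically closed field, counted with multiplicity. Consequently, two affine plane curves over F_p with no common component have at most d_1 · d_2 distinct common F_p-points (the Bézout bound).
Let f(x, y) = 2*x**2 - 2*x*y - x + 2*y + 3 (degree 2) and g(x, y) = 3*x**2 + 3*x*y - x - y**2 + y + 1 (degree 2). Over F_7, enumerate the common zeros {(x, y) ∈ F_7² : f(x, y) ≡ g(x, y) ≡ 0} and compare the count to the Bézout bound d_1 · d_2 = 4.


Common zeros: ∅; count = 0; Bézout bound = 4.

deg(f) = 2, deg(g) = 2, so Bézout bound = 4.
Scan x ∈ F_7. For each x, list the y ∈ F_7 with f(x, y) ≡ 0 and those with g(x, y) ≡ 0 (mod 7); the common zeros in that column are the intersection.
  x = 0: f ≡ 0 at y ∈ {2}; g ≡ 0 at y ∈ ∅; common: ∅.
  x = 1: f ≡ 0 at y ∈ ∅; g ≡ 0 at y ∈ {2}; common: ∅.
  x = 2: f ≡ 0 at y ∈ {1}; g ≡ 0 at y ∈ {2, 5}; common: ∅.
  x = 3: f ≡ 0 at y ∈ {1}; g ≡ 0 at y ∈ {4, 6}; common: ∅.
  x = 4: f ≡ 0 at y ∈ {4}; g ≡ 0 at y ∈ ∅; common: ∅.
  x = 5: f ≡ 0 at y ∈ {6}; g ≡ 0 at y ∈ {4, 5}; common: ∅.
  x = 6: f ≡ 0 at y ∈ {2}; g ≡ 0 at y ∈ ∅; common: ∅.
Collecting: common zeros = ∅, so the count is 0.
Comparison with the Bézout bound: 0 ≤ 4 = deg(f)·deg(g), as expected for curves with no common component (the affine F_7-count falls short of the bound because intersections may lie at infinity, over extension fields, or carry multiplicity).


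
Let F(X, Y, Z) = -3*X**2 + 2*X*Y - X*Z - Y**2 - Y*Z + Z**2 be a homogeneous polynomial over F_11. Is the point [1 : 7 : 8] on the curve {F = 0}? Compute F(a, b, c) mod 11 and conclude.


F(1,7,8) ≡ 6 (mod 11); P is NOT on the curve.

Evaluate F(1, 7, 8) term-by-term (mod 11).
  -3*X**2 ↦ -3·1·1·1 = -3
  2*X*Y ↦ 2·1·7·1 = 14
  -X*Z ↦ -1·1·1·8 = -8
  -Y**2 ↦ -1·1·49·1 = -49
  -Y*Z ↦ -1·1·7·8 = -56
  Z**2 ↦ 1·1·1·64 = 64
Sum: F(1, 7, 8) = (-3) + (14) + (-8) + (-49) + (-56) + (64) = -38.
Reducing mod 11: -38 ≡ 6 (mod 11).
Since F(a, b, c) ≡ 6 ≠ 0 (mod 11), P does NOT lie on the curve.


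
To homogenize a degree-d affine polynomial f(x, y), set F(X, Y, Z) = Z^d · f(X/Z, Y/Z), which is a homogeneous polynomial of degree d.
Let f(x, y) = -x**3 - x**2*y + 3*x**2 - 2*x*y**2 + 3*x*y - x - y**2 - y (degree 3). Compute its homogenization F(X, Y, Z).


F(X, Y, Z) = -X**3 - X**2*Y + 3*X**2*Z - 2*X*Y**2 + 3*X*Y*Z - X*Z**2 - Y**2*Z - Y*Z**2

deg(f) = 3.
Substitute x = X/Z, y = Y/Z into f, then multiply by Z^3.
  monomial -1·x^3·y^0 ↦ -1·X^3·Y^0·Z^0.
  monomial -1·x^2·y^1 ↦ -1·X^2·Y^1·Z^0.
  monomial 3·x^2·y^0 ↦ 3·X^2·Y^0·Z^1.
  monomial -2·x^1·y^2 ↦ -2·X^1·Y^2·Z^0.
  monomial 3·x^1·y^1 ↦ 3·X^1·Y^1·Z^1.
  monomial -1·x^1·y^0 ↦ -1·X^1·Y^0·Z^2.
  monomial -1·x^0·y^2 ↦ -1·X^0·Y^2·Z^1.
  monomial -1·x^0·y^1 ↦ -1·X^0·Y^1·Z^2.
Collecting: F(X, Y, Z) = -X**3 - X**2*Y + 3*X**2*Z - 2*X*Y**2 + 3*X*Y*Z - X*Z**2 - Y**2*Z - Y*Z**2.


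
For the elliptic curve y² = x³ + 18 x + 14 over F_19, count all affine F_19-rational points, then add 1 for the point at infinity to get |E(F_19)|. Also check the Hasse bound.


Affine points = {(2, 1), (2, 18), (3, 0), (4, 6), (4, 13), (5, 1), (5, 18), (8, 9), (8, 10), (10, 4), (10, 15), (11, 2), (11, 17), (12, 1), (12, 18), (15, 7), (15, 12), (16, 3), (16, 16)}; affine count = 19; |E(F_19)| = 20.

Discriminant check: Δ ∝ 4a³ + 27b² = 4·18³ + 27·14² = 4·5832 + 27·196 ≡ 6 (mod 19). Nonzero ⇒ E is nonsingular.
For each x ∈ F_19, compute rhs = x³ + 18·x + 14 mod 19, then count y ∈ F_19 with y² ≡ rhs.
  x = 0: rhs = 14, matching y values: none (0 points).
  x = 1: rhs = 14, matching y values: none (0 points).
  x = 2: rhs = 1, matching y values: 1, 18 (2 points).
  x = 3: rhs = 0, matching y values: 0 (1 points).
  x = 4: rhs = 17, matching y values: 6, 13 (2 points).
  x = 5: rhs = 1, matching y values: 1, 18 (2 points).
  x = 6: rhs = 15, matching y values: none (0 points).
  x = 7: rhs = 8, matching y values: none (0 points).
  x = 8: rhs = 5, matching y values: 9, 10 (2 points).
  x = 9: rhs = 12, matching y values: none (0 points).
  x = 10: rhs = 16, matching y values: 4, 15 (2 points).
  x = 11: rhs = 4, matching y values: 2, 17 (2 points).
  x = 12: rhs = 1, matching y values: 1, 18 (2 points).
  x = 13: rhs = 13, matching y values: none (0 points).
  x = 14: rhs = 8, matching y values: none (0 points).
  x = 15: rhs = 11, matching y values: 7, 12 (2 points).
  x = 16: rhs = 9, matching y values: 3, 16 (2 points).
  x = 17: rhs = 8, matching y values: none (0 points).
  x = 18: rhs = 14, matching y values: none (0 points).
Total affine count: 19.
Full point count |E(F_19)| = 19 + 1 = 20.
Hasse bound: |20 − (19+1)| = |0| = 0 ≤ 2√19 ≈ 8.7178 ✓.


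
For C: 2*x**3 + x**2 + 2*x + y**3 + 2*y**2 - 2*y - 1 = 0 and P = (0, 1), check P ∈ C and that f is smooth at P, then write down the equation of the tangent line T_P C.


Tangent line at P: 2*x + 5*y - 5 = 0.

Step 1: f(0, 1) = 0, so P lies on C.
Step 2: partial derivatives
  f_x(x, y) = 6*x**2 + 2*x + 2, f_y(x, y) = 3*y**2 + 4*y - 2.
  f_x(P) = 2, f_y(P) = 5 (gradient nonzero, so P is smooth).
Step 3: tangent line at P: 2·(x − 0) + 5·(y − 1) = 0.
Expanding: 2*x + 5*y - 5 = 0.


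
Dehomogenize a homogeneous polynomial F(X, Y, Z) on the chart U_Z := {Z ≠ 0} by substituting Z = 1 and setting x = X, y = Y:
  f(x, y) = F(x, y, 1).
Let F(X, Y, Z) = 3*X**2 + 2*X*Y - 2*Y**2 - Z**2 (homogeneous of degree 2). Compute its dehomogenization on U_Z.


f(x, y) = 3*x**2 + 2*x*y - 2*y**2 - 1

On U_Z we set Z = 1. Each monomial c·X^i·Y^j·Z^k in F becomes c·x^i·y^j·1^k = c·x^i·y^j.
Substituting Z = 1: F(X, Y, 1) = 3*x**2 + 2*x*y - 2*y**2 - 1.
Note: deg(f) ≤ deg(F) = 2; strict inequality happens when F is divisible by Z (lost terms).


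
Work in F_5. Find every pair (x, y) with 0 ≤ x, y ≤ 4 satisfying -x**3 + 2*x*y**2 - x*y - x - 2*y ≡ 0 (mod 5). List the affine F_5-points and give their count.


Affine F_5-points: {(0, 0), (1, 2), (2, 0), (2, 1), (3, 0)}; count = 5.

For each of the 25 pairs (x, y) ∈ F_5², evaluate f(x, y) mod 5. Record the zeros.
  x = 0: [0↦0, 1↦3, 2↦1, 3↦4, 4↦2]  zeros at y ∈ {0}
  x = 1: [0↦3, 1↦2, 2↦0, 3↦2, 4↦3]  zeros at y ∈ {2}
  x = 2: [0↦0, 1↦0, 2↦3, 3↦4, 4↦3]  zeros at y ∈ {0, 1}
  x = 3: [0↦0, 1↦1, 2↦4, 3↦4, 4↦1]  zeros at y ∈ {0}
  x = 4: [0↦2, 1↦4, 2↦2, 3↦1, 4↦1]  zeros at y ∈ ∅
Collecting zeros: affine points = {(0, 0), (1, 2), (2, 0), (2, 1), (3, 0)}.
Total count |C(F_5)_aff| = 5.


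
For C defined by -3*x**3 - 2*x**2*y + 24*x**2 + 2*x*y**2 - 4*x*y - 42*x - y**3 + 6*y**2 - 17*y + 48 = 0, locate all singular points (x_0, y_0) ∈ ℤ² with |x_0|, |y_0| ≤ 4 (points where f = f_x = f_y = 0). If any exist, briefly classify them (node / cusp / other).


Singular points: {(2, 3)}; classification: cusp.

Compute partial derivatives:
  f_x = -9*x**2 - 4*x*y + 48*x + 2*y**2 - 4*y - 42.
  f_y = -2*x**2 + 4*x*y - 4*x - 3*y**2 + 12*y - 17.
Scan x_0 ∈ {−4, ..., 4}. For each x_0, f_y(x_0, y) is a polynomial in y; find its integer roots y ∈ {−4, ..., 4}, then test f_x and f at those candidates.
  x = -4: f_y(-4, y) = -3*y**2 - 4*y - 33; no integer root y with |y| ≤ 4.
  x = -3: f_y(-3, y) = -3*y**2 - 23; no integer root y with |y| ≤ 4.
  x = -2: f_y(-2, y) = -3*y**2 + 4*y - 17; no integer root y with |y| ≤ 4.
  x = -1: f_y(-1, y) = -3*y**2 + 8*y - 15; no integer root y with |y| ≤ 4.
  x = 0: f_y(0, y) = -3*y**2 + 12*y - 17; no integer root y with |y| ≤ 4.
  x = 1: f_y(1, y) = -3*y**2 + 16*y - 23; no integer root y with |y| ≤ 4.
  x = 2: f_y(2, y) = -3*y**2 + 20*y - 33; vanishes at y ∈ {3}. (2, 3): f_x = 0, f = 0 — SINGULAR.
  x = 3: f_y(3, y) = -3*y**2 + 24*y - 47; no integer root y with |y| ≤ 4.
  x = 4: f_y(4, y) = -3*y**2 + 28*y - 65; no integer root y with |y| ≤ 4.
Only singular point on the grid: (2, 3).
Classify: substitute x = 2 + u, y = 3 + v and expand: f = -3*u**3 - 2*u**2*v + 2*u*v**2 - v**3 + v**2.
No constant or linear terms (consistent with a singular point). Quadratic part: v**2. Cubic part: -3*u**3 - 2*u**2*v + 2*u*v**2 - v**3.
The quadratic part v**2 is a perfect square, so there is a single (double) tangent line v = 0, i.e. y = 3. Restricting the cubic part to that line (v = 0) leaves -3*u**3 ≠ 0, so f is not divisible by v and the branch is v² ≈ 3*u**3 to lowest order — this is a cusp.
Classification: cusp.


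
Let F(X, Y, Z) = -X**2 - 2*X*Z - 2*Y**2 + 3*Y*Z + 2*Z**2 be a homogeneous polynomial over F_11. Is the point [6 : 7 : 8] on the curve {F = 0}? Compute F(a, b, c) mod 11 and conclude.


F(6,7,8) ≡ 0 (mod 11); P is on the curve.

Evaluate F(6, 7, 8) term-by-term (mod 11).
  -X**2 ↦ -1·36·1·1 = -36
  -2*X*Z ↦ -2·6·1·8 = -96
  -2*Y**2 ↦ -2·1·49·1 = -98
  3*Y*Z ↦ 3·1·7·8 = 168
  2*Z**2 ↦ 2·1·1·64 = 128
Sum: F(6, 7, 8) = (-36) + (-96) + (-98) + (168) + (128) = 66.
Reducing mod 11: 66 ≡ 0 (mod 11).
Since F(a, b, c) ≡ 0 (mod 11), P lies on the curve.


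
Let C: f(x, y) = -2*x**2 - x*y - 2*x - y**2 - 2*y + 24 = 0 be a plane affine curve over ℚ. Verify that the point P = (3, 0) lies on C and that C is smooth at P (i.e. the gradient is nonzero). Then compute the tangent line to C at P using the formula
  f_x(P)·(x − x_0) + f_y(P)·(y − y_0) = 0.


Tangent line at P: -14*x - 5*y + 42 = 0.

Step 1: f(3, 0) = 0, so P lies on C.
Step 2: partial derivatives
  f_x(x, y) = -4*x - y - 2, f_y(x, y) = -x - 2*y - 2.
  f_x(P) = -14, f_y(P) = -5 (gradient nonzero, so P is smooth).
Step 3: tangent line at P: -14·(x − 3) + -5·(y − 0) = 0.
Expanding: -14*x - 5*y + 42 = 0.


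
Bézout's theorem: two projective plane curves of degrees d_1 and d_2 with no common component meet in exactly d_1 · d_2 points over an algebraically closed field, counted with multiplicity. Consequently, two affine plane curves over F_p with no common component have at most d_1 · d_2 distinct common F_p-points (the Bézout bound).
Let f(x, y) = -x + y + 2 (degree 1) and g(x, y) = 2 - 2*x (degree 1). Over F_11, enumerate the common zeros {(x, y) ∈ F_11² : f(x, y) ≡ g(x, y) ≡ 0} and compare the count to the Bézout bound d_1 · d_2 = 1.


Common zeros: {(1, 10)}; count = 1; Bézout bound = 1.

deg(f) = 1, deg(g) = 1, so Bézout bound = 1.
Scan x ∈ F_11. For each x, list the y ∈ F_11 with f(x, y) ≡ 0 and those with g(x, y) ≡ 0 (mod 11); the common zeros in that column are the intersection.
  x = 0: f ≡ 0 at y ∈ {9}; g ≡ 0 at y ∈ ∅; common: ∅.
  x = 1: f ≡ 0 at y ∈ {10}; g ≡ 0 at y ∈ {0, 1, 2, 3, 4, 5, 6, 7, 8, 9, 10}; common: {10}.
  x = 2: f ≡ 0 at y ∈ {0}; g ≡ 0 at y ∈ ∅; common: ∅.
  x = 3: f ≡ 0 at y ∈ {1}; g ≡ 0 at y ∈ ∅; common: ∅.
  x = 4: f ≡ 0 at y ∈ {2}; g ≡ 0 at y ∈ ∅; common: ∅.
  x = 5: f ≡ 0 at y ∈ {3}; g ≡ 0 at y ∈ ∅; common: ∅.
  x = 6: f ≡ 0 at y ∈ {4}; g ≡ 0 at y ∈ ∅; common: ∅.
  x = 7: f ≡ 0 at y ∈ {5}; g ≡ 0 at y ∈ ∅; common: ∅.
  x = 8: f ≡ 0 at y ∈ {6}; g ≡ 0 at y ∈ ∅; common: ∅.
  x = 9: f ≡ 0 at y ∈ {7}; g ≡ 0 at y ∈ ∅; common: ∅.
  x = 10: f ≡ 0 at y ∈ {8}; g ≡ 0 at y ∈ ∅; common: ∅.
Collecting: common zeros = {(1, 10)}, so the count is 1.
Comparison with the Bézout bound: 1 ≤ 1 = deg(f)·deg(g), as expected for curves with no common component (the bound is attained).


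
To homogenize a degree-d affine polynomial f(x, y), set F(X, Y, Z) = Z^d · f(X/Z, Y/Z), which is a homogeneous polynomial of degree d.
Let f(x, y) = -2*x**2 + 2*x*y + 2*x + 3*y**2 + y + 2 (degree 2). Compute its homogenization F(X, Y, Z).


F(X, Y, Z) = -2*X**2 + 2*X*Y + 2*X*Z + 3*Y**2 + Y*Z + 2*Z**2

deg(f) = 2.
Substitute x = X/Z, y = Y/Z into f, then multiply by Z^2.
  monomial -2·x^2·y^0 ↦ -2·X^2·Y^0·Z^0.
  monomial 2·x^1·y^1 ↦ 2·X^1·Y^1·Z^0.
  monomial 2·x^1·y^0 ↦ 2·X^1·Y^0·Z^1.
  monomial 3·x^0·y^2 ↦ 3·X^0·Y^2·Z^0.
  monomial 1·x^0·y^1 ↦ 1·X^0·Y^1·Z^1.
  monomial 2·x^0·y^0 ↦ 2·X^0·Y^0·Z^2.
Collecting: F(X, Y, Z) = -2*X**2 + 2*X*Y + 2*X*Z + 3*Y**2 + Y*Z + 2*Z**2.


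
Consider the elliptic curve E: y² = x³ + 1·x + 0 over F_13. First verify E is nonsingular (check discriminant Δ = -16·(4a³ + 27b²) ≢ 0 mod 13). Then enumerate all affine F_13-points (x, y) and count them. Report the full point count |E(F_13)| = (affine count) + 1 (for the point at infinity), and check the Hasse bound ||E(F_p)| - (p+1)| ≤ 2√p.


Affine points = {(0, 0), (2, 6), (2, 7), (3, 2), (3, 11), (4, 4), (4, 9), (5, 0), (6, 1), (6, 12), (7, 5), (7, 8), (8, 0), (9, 6), (9, 7), (10, 3), (10, 10), (11, 4), (11, 9)}; affine count = 19; |E(F_13)| = 20.

Discriminant check: Δ ∝ 4a³ + 27b² = 4·1³ + 27·0² = 4·1 + 27·0 ≡ 4 (mod 13). Nonzero ⇒ E is nonsingular.
For each x ∈ F_13, compute rhs = x³ + 1·x + 0 mod 13, then count y ∈ F_13 with y² ≡ rhs.
  x = 0: rhs = 0, matching y values: 0 (1 points).
  x = 1: rhs = 2, matching y values: none (0 points).
  x = 2: rhs = 10, matching y values: 6, 7 (2 points).
  x = 3: rhs = 4, matching y values: 2, 11 (2 points).
  x = 4: rhs = 3, matching y values: 4, 9 (2 points).
  x = 5: rhs = 0, matching y values: 0 (1 points).
  x = 6: rhs = 1, matching y values: 1, 12 (2 points).
  x = 7: rhs = 12, matching y values: 5, 8 (2 points).
  x = 8: rhs = 0, matching y values: 0 (1 points).
  x = 9: rhs = 10, matching y values: 6, 7 (2 points).
  x = 10: rhs = 9, matching y values: 3, 10 (2 points).
  x = 11: rhs = 3, matching y values: 4, 9 (2 points).
  x = 12: rhs = 11, matching y values: none (0 points).
Total affine count: 19.
Full point count |E(F_13)| = 19 + 1 = 20.
Hasse bound: |20 − (13+1)| = |6| = 6 ≤ 2√13 ≈ 7.2111 ✓.


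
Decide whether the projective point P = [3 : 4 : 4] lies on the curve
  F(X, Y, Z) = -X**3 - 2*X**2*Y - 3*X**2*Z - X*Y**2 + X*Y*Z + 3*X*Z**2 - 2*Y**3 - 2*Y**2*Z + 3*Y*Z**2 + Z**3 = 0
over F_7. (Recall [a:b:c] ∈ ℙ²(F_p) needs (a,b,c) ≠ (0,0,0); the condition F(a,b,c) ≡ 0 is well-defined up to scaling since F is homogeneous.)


F(3,4,4) ≡ 0 (mod 7); P is on the curve.

Evaluate F(3, 4, 4) term-by-term (mod 7).
  -X**3 ↦ -1·27·1·1 = -27
  -2*X**2*Y ↦ -2·9·4·1 = -72
  -3*X**2*Z ↦ -3·9·1·4 = -108
  -X*Y**2 ↦ -1·3·16·1 = -48
  X*Y*Z ↦ 1·3·4·4 = 48
  3*X*Z**2 ↦ 3·3·1·16 = 144
  -2*Y**3 ↦ -2·1·64·1 = -128
  -2*Y**2*Z ↦ -2·1·16·4 = -128
  3*Y*Z**2 ↦ 3·1·4·16 = 192
  Z**3 ↦ 1·1·1·64 = 64
Sum: F(3, 4, 4) = (-27) + (-72) + (-108) + (-48) + (48) + (144) + (-128) + (-128) + (192) + (64) = -63.
Reducing mod 7: -63 ≡ 0 (mod 7).
Since F(a, b, c) ≡ 0 (mod 7), P lies on the curve.


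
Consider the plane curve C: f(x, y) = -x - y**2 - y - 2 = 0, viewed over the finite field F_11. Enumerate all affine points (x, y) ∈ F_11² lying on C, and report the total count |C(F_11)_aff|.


Affine F_11-points: {(0, 4), (0, 6), (1, 5), (3, 2), (3, 8), (7, 1), (7, 9), (8, 3), (8, 7), (9, 0), (9, 10)}; count = 11.

For each of the 121 pairs (x, y) ∈ F_11², evaluate f(x, y) mod 11. Record the zeros.
  x = 0: [0↦9, 1↦7, 2↦3, 3↦8, 4↦0, 5↦1, 6↦0, 7↦8, 8↦3, 9↦7, 10↦9]  zeros at y ∈ {4, 6}
  x = 1: [0↦8, 1↦6, 2↦2, 3↦7, 4↦10, 5↦0, 6↦10, 7↦7, 8↦2, 9↦6, 10↦8]  zeros at y ∈ {5}
  x = 2: [0↦7, 1↦5, 2↦1, 3↦6, 4↦9, 5↦10, 6↦9, 7↦6, 8↦1, 9↦5, 10↦7]  zeros at y ∈ ∅
  x = 3: [0↦6, 1↦4, 2↦0, 3↦5, 4↦8, 5↦9, 6↦8, 7↦5, 8↦0, 9↦4, 10↦6]  zeros at y ∈ {2, 8}
  x = 4: [0↦5, 1↦3, 2↦10, 3↦4, 4↦7, 5↦8, 6↦7, 7↦4, 8↦10, 9↦3, 10↦5]  zeros at y ∈ ∅
  x = 5: [0↦4, 1↦2, 2↦9, 3↦3, 4↦6, 5↦7, 6↦6, 7↦3, 8↦9, 9↦2, 10↦4]  zeros at y ∈ ∅
  x = 6: [0↦3, 1↦1, 2↦8, 3↦2, 4↦5, 5↦6, 6↦5, 7↦2, 8↦8, 9↦1, 10↦3]  zeros at y ∈ ∅
  x = 7: [0↦2, 1↦0, 2↦7, 3↦1, 4↦4, 5↦5, 6↦4, 7↦1, 8↦7, 9↦0, 10↦2]  zeros at y ∈ {1, 9}
  x = 8: [0↦1, 1↦10, 2↦6, 3↦0, 4↦3, 5↦4, 6↦3, 7↦0, 8↦6, 9↦10, 10↦1]  zeros at y ∈ {3, 7}
  x = 9: [0↦0, 1↦9, 2↦5, 3↦10, 4↦2, 5↦3, 6↦2, 7↦10, 8↦5, 9↦9, 10↦0]  zeros at y ∈ {0, 10}
  x = 10: [0↦10, 1↦8, 2↦4, 3↦9, 4↦1, 5↦2, 6↦1, 7↦9, 8↦4, 9↦8, 10↦10]  zeros at y ∈ ∅
Collecting zeros: affine points = {(0, 4), (0, 6), (1, 5), (3, 2), (3, 8), (7, 1), (7, 9), (8, 3), (8, 7), (9, 0), (9, 10)}.
Total count |C(F_11)_aff| = 11.


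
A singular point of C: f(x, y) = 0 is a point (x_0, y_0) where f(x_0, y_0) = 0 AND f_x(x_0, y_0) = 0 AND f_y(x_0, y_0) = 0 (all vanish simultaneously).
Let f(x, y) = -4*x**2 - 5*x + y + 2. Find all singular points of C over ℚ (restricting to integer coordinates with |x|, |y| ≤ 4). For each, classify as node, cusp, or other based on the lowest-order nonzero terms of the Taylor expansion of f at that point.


No singular points in the scanned grid; C is smooth there.

Compute partial derivatives:
  f_x = -8*x - 5.
  f_y = 1.
f_y = 1 is a nonzero constant, so f_y never vanishes: no point (x, y) can satisfy f = f_x = f_y = 0. In particular no (x, y) ∈ {−4, ..., 4}² is singular; the curve is smooth.


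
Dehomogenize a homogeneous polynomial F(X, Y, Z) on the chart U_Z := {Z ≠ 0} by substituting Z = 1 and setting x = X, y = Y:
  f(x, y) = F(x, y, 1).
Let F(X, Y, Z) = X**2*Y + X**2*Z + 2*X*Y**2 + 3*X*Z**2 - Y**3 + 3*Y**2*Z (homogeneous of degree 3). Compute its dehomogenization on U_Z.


f(x, y) = x**2*y + x**2 + 2*x*y**2 + 3*x - y**3 + 3*y**2

On U_Z we set Z = 1. Each monomial c·X^i·Y^j·Z^k in F becomes c·x^i·y^j·1^k = c·x^i·y^j.
Substituting Z = 1: F(X, Y, 1) = x**2*y + x**2 + 2*x*y**2 + 3*x - y**3 + 3*y**2.
Note: deg(f) ≤ deg(F) = 3; strict inequality happens when F is divisible by Z (lost terms).


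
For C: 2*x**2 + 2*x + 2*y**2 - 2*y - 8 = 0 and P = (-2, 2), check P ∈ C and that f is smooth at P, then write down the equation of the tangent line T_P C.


Tangent line at P: -6*x + 6*y - 24 = 0.

Step 1: f(-2, 2) = 0, so P lies on C.
Step 2: partial derivatives
  f_x(x, y) = 4*x + 2, f_y(x, y) = 4*y - 2.
  f_x(P) = -6, f_y(P) = 6 (gradient nonzero, so P is smooth).
Step 3: tangent line at P: -6·(x − -2) + 6·(y − 2) = 0.
Expanding: -6*x + 6*y - 24 = 0.


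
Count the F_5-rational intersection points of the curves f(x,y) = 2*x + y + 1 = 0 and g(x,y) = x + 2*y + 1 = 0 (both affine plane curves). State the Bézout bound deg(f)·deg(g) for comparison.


Common zeros: {(3, 3)}; count = 1; Bézout bound = 1.

deg(f) = 1, deg(g) = 1, so Bézout bound = 1.
Scan x ∈ F_5. For each x, list the y ∈ F_5 with f(x, y) ≡ 0 and those with g(x, y) ≡ 0 (mod 5); the common zeros in that column are the intersection.
  x = 0: f ≡ 0 at y ∈ {4}; g ≡ 0 at y ∈ {2}; common: ∅.
  x = 1: f ≡ 0 at y ∈ {2}; g ≡ 0 at y ∈ {4}; common: ∅.
  x = 2: f ≡ 0 at y ∈ {0}; g ≡ 0 at y ∈ {1}; common: ∅.
  x = 3: f ≡ 0 at y ∈ {3}; g ≡ 0 at y ∈ {3}; common: {3}.
  x = 4: f ≡ 0 at y ∈ {1}; g ≡ 0 at y ∈ {0}; common: ∅.
Collecting: common zeros = {(3, 3)}, so the count is 1.
Comparison with the Bézout bound: 1 ≤ 1 = deg(f)·deg(g), as expected for curves with no common component (the bound is attained).


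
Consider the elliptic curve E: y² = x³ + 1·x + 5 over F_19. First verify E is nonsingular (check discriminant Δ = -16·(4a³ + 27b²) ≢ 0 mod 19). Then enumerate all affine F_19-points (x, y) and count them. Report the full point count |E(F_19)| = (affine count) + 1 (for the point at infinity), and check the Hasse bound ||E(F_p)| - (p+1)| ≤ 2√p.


Affine points = {(0, 9), (0, 10), (1, 8), (1, 11), (3, 4), (3, 15), (4, 4), (4, 15), (11, 6), (11, 13), (12, 4), (12, 15), (13, 7), (13, 12)}; affine count = 14; |E(F_19)| = 15.

Discriminant check: Δ ∝ 4a³ + 27b² = 4·1³ + 27·5² = 4·1 + 27·25 ≡ 14 (mod 19). Nonzero ⇒ E is nonsingular.
For each x ∈ F_19, compute rhs = x³ + 1·x + 5 mod 19, then count y ∈ F_19 with y² ≡ rhs.
  x = 0: rhs = 5, matching y values: 9, 10 (2 points).
  x = 1: rhs = 7, matching y values: 8, 11 (2 points).
  x = 2: rhs = 15, matching y values: none (0 points).
  x = 3: rhs = 16, matching y values: 4, 15 (2 points).
  x = 4: rhs = 16, matching y values: 4, 15 (2 points).
  x = 5: rhs = 2, matching y values: none (0 points).
  x = 6: rhs = 18, matching y values: none (0 points).
  x = 7: rhs = 13, matching y values: none (0 points).
  x = 8: rhs = 12, matching y values: none (0 points).
  x = 9: rhs = 2, matching y values: none (0 points).
  x = 10: rhs = 8, matching y values: none (0 points).
  x = 11: rhs = 17, matching y values: 6, 13 (2 points).
  x = 12: rhs = 16, matching y values: 4, 15 (2 points).
  x = 13: rhs = 11, matching y values: 7, 12 (2 points).
  x = 14: rhs = 8, matching y values: none (0 points).
  x = 15: rhs = 13, matching y values: none (0 points).
  x = 16: rhs = 13, matching y values: none (0 points).
  x = 17: rhs = 14, matching y values: none (0 points).
  x = 18: rhs = 3, matching y values: none (0 points).
Total affine count: 14.
Full point count |E(F_19)| = 14 + 1 = 15.
Hasse bound: |15 − (19+1)| = |-5| = 5 ≤ 2√19 ≈ 8.7178 ✓.
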